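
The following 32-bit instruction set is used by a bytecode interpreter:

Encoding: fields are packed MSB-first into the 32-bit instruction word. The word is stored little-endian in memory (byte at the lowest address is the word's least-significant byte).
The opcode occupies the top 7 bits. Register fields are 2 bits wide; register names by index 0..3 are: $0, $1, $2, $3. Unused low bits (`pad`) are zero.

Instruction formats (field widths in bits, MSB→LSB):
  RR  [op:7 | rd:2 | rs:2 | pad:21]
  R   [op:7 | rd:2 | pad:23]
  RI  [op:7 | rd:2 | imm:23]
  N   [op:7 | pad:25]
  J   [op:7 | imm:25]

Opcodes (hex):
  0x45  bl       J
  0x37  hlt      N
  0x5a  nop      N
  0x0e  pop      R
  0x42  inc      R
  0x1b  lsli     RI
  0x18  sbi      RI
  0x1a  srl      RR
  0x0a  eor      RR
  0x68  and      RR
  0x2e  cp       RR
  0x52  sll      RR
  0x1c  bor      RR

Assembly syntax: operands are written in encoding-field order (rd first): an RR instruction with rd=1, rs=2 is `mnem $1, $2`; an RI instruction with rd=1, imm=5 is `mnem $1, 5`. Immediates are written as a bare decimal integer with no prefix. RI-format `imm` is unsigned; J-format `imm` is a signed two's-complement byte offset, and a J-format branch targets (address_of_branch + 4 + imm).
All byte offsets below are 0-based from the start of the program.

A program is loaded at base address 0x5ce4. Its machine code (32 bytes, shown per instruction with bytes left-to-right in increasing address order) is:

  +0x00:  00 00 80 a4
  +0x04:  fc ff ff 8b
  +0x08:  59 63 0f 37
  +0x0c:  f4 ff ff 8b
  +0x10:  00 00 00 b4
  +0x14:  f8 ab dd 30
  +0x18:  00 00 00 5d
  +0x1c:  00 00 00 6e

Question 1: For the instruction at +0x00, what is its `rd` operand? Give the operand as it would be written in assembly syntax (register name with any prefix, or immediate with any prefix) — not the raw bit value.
@+00  little-endian(00 00 80 a4) = 0xa4800000
  top 7b → 0x52 → sll [RR]
  [24:23] rd=1 = $1
  [22:21] rs=0 = $0

$1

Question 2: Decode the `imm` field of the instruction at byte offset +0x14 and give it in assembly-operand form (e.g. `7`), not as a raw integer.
6138872

+0x14: f8 ab dd 30 ⇒ word 0x30ddabf8 (little)
  top 7b → 0x18 → sbi [RI]
  [24:23] rd=1 = $1
  [22:0] imm=6138872 = 6138872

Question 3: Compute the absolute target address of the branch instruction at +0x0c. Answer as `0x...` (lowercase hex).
[0c] f4 ff ff 8b → 0x8bfffff4
  opcode bits[31:25]=0x45: bl/J
  imm@[24:0]=0x1fffff4 (s25→-12) ⇒ -12
  target = base 0x5ce4 + off 0x0c + 4 + imm -12 = 0x5ce8

0x5ce8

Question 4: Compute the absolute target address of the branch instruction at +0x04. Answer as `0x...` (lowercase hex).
@+04  little-endian(fc ff ff 8b) = 0x8bfffffc
  op=0x8bfffffc>>25=0x45 ⇒ bl (J)
  imm@[24:0]=0x1fffffc (s25→-4) ⇒ -4
  target = base 0x5ce4 + off 0x04 + 4 + imm -4 = 0x5ce8

0x5ce8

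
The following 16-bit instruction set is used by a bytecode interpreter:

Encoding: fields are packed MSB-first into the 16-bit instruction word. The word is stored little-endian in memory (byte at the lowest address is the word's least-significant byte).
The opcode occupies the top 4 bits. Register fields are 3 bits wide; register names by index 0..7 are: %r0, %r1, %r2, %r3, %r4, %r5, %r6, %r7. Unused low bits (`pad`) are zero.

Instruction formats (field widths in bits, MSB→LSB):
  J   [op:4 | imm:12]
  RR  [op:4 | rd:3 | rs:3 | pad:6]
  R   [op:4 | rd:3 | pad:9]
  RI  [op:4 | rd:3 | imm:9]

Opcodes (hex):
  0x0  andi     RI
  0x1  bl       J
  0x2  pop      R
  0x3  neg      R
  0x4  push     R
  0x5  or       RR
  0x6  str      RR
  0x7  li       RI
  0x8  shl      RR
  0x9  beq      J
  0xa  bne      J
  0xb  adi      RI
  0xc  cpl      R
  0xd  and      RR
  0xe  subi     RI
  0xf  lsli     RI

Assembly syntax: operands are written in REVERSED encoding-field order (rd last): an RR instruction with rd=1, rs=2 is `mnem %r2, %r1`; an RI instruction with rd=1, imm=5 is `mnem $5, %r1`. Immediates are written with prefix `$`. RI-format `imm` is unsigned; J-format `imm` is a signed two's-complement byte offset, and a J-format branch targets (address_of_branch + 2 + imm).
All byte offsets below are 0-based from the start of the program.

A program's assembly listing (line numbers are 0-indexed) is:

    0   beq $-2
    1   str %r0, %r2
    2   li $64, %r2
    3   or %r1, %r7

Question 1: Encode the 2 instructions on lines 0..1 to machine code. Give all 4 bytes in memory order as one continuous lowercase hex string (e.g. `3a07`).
fe9f0064

L0: beq op=0x9:4|imm=-2:12 ⇒ 0x9ffe ⇒ little fe 9f
L1: str op=0x6:4|rd=2:3|rs=0:3|pad=0:6 ⇒ 0x6400 ⇒ little 00 64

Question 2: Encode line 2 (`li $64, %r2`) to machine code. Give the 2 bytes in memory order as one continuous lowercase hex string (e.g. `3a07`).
4074

line 2 (li): pack op=0x7:4|rd=2:3|imm=64:9 = 0x7440; little→ 40 74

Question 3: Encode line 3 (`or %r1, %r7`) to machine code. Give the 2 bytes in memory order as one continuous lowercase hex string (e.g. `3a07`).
line 3 (or): pack op=0x5:4|rd=7:3|rs=1:3|pad=0:6 = 0x5e40; little→ 40 5e

405e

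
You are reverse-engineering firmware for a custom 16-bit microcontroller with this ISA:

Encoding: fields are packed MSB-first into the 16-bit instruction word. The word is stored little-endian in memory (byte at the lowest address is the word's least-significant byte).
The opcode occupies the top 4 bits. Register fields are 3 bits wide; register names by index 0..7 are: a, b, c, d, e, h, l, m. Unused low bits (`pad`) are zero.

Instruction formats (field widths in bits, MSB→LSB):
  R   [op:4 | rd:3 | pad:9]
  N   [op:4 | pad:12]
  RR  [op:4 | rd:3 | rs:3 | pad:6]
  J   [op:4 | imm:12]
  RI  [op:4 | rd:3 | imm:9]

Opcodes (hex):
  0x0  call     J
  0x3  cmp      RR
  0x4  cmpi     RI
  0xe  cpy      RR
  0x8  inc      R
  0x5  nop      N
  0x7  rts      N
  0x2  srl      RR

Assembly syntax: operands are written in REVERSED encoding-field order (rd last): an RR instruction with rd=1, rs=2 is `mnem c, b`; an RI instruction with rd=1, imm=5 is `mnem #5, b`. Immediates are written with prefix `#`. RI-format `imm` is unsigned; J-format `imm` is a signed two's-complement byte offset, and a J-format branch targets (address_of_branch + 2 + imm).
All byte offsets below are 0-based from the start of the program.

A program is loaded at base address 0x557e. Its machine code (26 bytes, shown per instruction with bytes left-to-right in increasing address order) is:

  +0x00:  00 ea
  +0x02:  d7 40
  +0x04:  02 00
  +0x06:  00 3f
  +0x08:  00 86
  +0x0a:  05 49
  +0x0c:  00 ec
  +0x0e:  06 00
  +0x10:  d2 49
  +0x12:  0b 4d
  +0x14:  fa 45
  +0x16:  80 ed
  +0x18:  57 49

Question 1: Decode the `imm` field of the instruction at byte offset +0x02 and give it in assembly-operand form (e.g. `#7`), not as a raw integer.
[02] d7 40 → 0x40d7
  opcode bits[15:12]=0x4: cmpi/RI
  rd: (w>>9)&0x7=0x0 → a
  imm: (w>>0)&0x1ff=0xd7 → #215

#215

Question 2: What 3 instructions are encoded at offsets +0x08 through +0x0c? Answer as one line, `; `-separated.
inc d; cmpi #261, e; cpy a, l

@+08  little-endian(00 86) = 0x8600
  op=0x8600>>12=0x8 ⇒ inc (R)
  rd: (w>>9)&0x7=0x3 → d
@+0a  little-endian(05 49) = 0x4905
  op=0x4905>>12=0x4 ⇒ cmpi (RI)
  rd: (w>>9)&0x7=0x4 → e
  imm: (w>>0)&0x1ff=0x105 → #261
@+0c  little-endian(00 ec) = 0xec00
  op=0xec00>>12=0xe ⇒ cpy (RR)
  rd: (w>>9)&0x7=0x6 → l
  rs: (w>>6)&0x7=0x0 → a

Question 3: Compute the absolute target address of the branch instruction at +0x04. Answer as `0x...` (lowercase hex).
0x5586

+0x04: 02 00 ⇒ word 0x0002 (little)
  op=0x0002>>12=0x0 ⇒ call (J)
  imm: (w>>0)&0xfff=0x2 → #2
  target = base 0x557e + off 0x04 + 2 + imm 2 = 0x5586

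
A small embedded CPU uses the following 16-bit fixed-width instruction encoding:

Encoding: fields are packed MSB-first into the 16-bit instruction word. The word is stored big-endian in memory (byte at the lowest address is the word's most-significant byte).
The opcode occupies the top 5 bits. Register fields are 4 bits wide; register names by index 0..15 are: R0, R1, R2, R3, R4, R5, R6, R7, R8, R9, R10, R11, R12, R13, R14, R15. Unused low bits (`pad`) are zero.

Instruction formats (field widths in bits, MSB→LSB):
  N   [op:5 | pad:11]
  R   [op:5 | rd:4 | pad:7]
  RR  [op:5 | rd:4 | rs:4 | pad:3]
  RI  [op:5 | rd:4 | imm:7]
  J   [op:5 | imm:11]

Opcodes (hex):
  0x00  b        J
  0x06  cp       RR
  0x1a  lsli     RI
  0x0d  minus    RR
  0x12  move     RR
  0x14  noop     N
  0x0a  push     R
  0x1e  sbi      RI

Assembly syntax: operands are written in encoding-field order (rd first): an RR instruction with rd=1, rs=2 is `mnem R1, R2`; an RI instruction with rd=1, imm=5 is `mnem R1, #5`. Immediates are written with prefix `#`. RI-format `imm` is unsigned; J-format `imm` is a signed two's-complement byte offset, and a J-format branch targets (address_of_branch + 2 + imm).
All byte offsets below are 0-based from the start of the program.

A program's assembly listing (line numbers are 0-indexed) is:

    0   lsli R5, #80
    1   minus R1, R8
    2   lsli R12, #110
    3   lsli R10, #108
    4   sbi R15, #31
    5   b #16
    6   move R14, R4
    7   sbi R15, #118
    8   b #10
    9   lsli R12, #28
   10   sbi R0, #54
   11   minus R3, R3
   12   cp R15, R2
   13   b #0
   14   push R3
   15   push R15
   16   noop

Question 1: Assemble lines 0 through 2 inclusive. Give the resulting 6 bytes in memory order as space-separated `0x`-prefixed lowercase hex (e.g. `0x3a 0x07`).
line 0 (lsli): pack op=0x1a:5|rd=5:4|imm=80:7 = 0xd2d0; big→ d2 d0
line 1 (minus): pack op=0xd:5|rd=1:4|rs=8:4|pad=0:3 = 0x68c0; big→ 68 c0
line 2 (lsli): pack op=0x1a:5|rd=12:4|imm=110:7 = 0xd66e; big→ d6 6e

0xd2 0xd0 0x68 0xc0 0xd6 0x6e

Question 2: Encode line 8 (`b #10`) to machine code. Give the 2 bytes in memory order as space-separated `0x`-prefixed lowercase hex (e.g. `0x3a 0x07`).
L8: b op=0x0:5|imm=10:11 ⇒ 0x000a ⇒ big 00 0a

0x00 0x0a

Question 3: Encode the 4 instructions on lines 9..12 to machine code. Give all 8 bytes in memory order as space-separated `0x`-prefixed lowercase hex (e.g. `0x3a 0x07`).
0xd6 0x1c 0xf0 0x36 0x69 0x98 0x37 0x90

line 9 (lsli): pack op=0x1a:5|rd=12:4|imm=28:7 = 0xd61c; big→ d6 1c
line 10 (sbi): pack op=0x1e:5|rd=0:4|imm=54:7 = 0xf036; big→ f0 36
line 11 (minus): pack op=0xd:5|rd=3:4|rs=3:4|pad=0:3 = 0x6998; big→ 69 98
line 12 (cp): pack op=0x6:5|rd=15:4|rs=2:4|pad=0:3 = 0x3790; big→ 37 90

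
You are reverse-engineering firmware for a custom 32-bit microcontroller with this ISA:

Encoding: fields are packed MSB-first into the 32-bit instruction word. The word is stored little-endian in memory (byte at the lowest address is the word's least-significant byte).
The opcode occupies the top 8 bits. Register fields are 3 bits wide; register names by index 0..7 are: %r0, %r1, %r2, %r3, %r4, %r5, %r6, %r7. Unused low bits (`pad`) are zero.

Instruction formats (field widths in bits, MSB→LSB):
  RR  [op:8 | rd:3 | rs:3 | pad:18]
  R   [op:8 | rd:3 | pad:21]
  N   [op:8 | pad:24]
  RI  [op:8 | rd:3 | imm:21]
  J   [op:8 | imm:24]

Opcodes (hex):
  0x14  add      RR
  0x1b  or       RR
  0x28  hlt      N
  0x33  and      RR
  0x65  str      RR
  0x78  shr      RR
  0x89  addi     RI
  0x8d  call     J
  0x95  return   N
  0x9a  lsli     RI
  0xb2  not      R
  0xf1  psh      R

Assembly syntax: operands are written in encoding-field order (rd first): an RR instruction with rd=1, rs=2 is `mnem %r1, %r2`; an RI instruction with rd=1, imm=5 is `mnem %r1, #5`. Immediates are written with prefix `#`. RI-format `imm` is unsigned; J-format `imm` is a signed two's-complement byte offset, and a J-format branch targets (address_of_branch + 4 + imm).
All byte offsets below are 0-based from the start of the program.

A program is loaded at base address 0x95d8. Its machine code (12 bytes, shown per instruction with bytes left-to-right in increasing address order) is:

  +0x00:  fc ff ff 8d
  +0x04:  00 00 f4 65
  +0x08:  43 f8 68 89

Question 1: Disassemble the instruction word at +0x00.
off 0x00: read fc ff ff 8d as little → 0x8dfffffc
  top 8b → 0x8d → call [J]
  [23:0] imm=16777212 (s24→-4) = #-4

call #-4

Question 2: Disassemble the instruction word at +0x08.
addi %r3, #587843

+0x08: 43 f8 68 89 ⇒ word 0x8968f843 (little)
  top 8b → 0x89 → addi [RI]
  rd: (w>>21)&0x7=0x3 → %r3
  imm: (w>>0)&0x1fffff=0x8f843 → #587843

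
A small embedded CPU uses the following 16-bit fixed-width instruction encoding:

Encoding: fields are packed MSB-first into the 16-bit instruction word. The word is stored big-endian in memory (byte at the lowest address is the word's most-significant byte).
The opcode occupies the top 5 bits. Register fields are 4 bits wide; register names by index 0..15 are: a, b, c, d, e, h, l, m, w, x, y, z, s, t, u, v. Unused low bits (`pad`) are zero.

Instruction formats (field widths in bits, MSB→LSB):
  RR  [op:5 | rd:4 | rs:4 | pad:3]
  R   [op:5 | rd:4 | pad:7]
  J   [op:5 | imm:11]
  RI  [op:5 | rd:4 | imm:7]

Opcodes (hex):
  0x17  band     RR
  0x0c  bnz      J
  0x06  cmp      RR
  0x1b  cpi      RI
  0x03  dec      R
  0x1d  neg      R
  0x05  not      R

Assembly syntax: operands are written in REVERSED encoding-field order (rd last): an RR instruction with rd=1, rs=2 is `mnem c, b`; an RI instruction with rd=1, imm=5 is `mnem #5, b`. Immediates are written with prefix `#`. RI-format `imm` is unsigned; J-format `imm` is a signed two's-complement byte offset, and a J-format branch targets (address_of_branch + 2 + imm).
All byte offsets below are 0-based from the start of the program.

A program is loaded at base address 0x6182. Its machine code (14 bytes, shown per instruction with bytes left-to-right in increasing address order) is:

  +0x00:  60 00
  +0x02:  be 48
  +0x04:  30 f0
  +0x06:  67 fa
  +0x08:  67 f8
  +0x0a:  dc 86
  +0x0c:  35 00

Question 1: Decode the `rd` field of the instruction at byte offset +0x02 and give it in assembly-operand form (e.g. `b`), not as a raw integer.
s

+0x02: be 48 ⇒ word 0xbe48 (big)
  top 5b → 0x17 → band [RR]
  rd: (w>>7)&0xf=0xc → s
  rs: (w>>3)&0xf=0x9 → x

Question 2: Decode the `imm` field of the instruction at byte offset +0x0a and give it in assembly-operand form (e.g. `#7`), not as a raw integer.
[0a] dc 86 → 0xdc86
  top 5b → 0x1b → cpi [RI]
  rd@[10:7]=0x9 ⇒ x
  imm@[6:0]=0x6 ⇒ #6

#6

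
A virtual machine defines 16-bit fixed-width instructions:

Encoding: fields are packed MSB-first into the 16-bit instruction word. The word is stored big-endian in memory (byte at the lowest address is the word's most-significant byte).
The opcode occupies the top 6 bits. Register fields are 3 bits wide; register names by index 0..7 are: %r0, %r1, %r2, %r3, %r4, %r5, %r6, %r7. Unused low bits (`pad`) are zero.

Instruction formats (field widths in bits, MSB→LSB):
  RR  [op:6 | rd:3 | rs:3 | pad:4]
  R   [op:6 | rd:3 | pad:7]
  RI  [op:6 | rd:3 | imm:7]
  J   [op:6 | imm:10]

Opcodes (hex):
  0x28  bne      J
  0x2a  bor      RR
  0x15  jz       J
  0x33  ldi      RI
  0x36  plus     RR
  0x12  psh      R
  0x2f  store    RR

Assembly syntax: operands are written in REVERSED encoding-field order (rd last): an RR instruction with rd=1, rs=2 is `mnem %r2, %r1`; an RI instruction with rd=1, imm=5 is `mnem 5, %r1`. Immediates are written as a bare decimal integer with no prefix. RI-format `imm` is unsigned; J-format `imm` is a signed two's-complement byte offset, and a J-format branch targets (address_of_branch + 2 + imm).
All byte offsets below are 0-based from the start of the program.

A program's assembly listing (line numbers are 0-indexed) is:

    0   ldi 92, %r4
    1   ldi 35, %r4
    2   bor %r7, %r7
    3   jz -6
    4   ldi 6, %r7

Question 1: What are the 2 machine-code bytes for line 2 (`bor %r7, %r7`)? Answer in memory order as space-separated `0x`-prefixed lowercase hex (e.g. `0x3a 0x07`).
2. bor fields op=0x2a:6|rd=7:3|rs=7:3|pad=0:4 → word abf0h → ab f0

0xab 0xf0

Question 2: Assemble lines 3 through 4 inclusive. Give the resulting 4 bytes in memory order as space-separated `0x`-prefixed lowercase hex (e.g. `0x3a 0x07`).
0x57 0xfa 0xcf 0x86

L3: jz op=0x15:6|imm=-6:10 ⇒ 0x57fa ⇒ big 57 fa
L4: ldi op=0x33:6|rd=7:3|imm=6:7 ⇒ 0xcf86 ⇒ big cf 86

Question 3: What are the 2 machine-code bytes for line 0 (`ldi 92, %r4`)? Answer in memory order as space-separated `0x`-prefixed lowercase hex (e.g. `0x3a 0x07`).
0xce 0x5c

line 0 (ldi): pack op=0x33:6|rd=4:3|imm=92:7 = 0xce5c; big→ ce 5c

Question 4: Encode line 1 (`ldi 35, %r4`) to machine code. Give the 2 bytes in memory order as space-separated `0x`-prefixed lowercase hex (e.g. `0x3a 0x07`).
0xce 0x23

1. ldi fields op=0x33:6|rd=4:3|imm=35:7 → word ce23h → ce 23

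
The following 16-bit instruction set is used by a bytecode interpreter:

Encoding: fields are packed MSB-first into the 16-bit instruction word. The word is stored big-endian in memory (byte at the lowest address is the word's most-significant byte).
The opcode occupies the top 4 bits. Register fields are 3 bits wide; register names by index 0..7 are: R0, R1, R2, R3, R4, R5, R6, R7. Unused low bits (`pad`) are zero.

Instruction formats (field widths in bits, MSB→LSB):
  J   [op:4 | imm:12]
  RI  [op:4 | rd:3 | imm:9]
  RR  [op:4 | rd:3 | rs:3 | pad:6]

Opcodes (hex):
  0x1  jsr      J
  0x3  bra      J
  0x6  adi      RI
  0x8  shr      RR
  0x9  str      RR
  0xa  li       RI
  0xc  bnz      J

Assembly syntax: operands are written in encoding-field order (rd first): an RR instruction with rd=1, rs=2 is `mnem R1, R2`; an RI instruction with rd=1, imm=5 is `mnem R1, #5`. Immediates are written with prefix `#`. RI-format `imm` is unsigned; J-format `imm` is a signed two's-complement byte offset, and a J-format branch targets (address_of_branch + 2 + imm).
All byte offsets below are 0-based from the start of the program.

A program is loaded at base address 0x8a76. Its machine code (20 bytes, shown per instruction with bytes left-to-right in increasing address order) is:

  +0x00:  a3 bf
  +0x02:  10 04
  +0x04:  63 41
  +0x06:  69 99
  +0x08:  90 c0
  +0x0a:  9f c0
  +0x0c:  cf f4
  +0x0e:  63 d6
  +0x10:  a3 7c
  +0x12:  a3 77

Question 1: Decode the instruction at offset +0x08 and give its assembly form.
[08] 90 c0 → 0x90c0
  op=0x90c0>>12=0x9 ⇒ str (RR)
  rd@[11:9]=0x0 ⇒ R0
  rs@[8:6]=0x3 ⇒ R3

str R0, R3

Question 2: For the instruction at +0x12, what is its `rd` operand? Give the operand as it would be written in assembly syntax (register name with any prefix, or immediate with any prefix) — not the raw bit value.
[12] a3 77 → 0xa377
  op=0xa377>>12=0xa ⇒ li (RI)
  [11:9] rd=1 = R1
  [8:0] imm=375 = #375

R1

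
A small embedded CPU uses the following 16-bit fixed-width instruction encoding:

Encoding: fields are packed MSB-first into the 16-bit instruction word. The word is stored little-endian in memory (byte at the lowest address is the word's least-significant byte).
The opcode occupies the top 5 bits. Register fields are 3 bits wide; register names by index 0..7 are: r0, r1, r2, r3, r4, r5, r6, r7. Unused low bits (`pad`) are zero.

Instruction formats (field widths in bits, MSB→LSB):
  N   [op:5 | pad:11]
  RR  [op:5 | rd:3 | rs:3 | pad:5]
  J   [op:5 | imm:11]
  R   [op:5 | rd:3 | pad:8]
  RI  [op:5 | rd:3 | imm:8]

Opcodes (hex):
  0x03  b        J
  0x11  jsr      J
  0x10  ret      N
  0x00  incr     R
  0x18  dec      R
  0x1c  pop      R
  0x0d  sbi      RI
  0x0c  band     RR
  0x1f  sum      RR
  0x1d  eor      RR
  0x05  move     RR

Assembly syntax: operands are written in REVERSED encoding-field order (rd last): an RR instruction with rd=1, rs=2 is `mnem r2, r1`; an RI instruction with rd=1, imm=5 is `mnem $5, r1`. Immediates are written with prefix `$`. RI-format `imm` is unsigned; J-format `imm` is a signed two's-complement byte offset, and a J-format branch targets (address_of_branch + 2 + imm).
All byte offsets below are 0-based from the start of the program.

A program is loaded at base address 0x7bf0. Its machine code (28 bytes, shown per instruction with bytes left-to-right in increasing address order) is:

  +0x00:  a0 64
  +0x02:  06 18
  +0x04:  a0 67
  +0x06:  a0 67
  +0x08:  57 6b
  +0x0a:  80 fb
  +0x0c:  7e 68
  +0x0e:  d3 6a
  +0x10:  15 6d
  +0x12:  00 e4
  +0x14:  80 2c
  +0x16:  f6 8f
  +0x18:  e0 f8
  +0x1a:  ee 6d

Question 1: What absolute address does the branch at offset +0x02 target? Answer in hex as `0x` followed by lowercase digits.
[02] 06 18 → 0x1806
  opcode bits[15:11]=0x3: b/J
  [10:0] imm=6 = $6
  target = base 0x7bf0 + off 0x02 + 2 + imm 6 = 0x7bfa

0x7bfa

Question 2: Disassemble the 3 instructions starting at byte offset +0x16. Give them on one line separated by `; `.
off 0x16: read f6 8f as little → 0x8ff6
  op=0x8ff6>>11=0x11 ⇒ jsr (J)
  imm: (w>>0)&0x7ff=0x7f6 (s11→-10) → $-10
off 0x18: read e0 f8 as little → 0xf8e0
  op=0xf8e0>>11=0x1f ⇒ sum (RR)
  rd: (w>>8)&0x7=0x0 → r0
  rs: (w>>5)&0x7=0x7 → r7
off 0x1a: read ee 6d as little → 0x6dee
  op=0x6dee>>11=0xd ⇒ sbi (RI)
  rd: (w>>8)&0x7=0x5 → r5
  imm: (w>>0)&0xff=0xee → $238

jsr $-10; sum r7, r0; sbi $238, r5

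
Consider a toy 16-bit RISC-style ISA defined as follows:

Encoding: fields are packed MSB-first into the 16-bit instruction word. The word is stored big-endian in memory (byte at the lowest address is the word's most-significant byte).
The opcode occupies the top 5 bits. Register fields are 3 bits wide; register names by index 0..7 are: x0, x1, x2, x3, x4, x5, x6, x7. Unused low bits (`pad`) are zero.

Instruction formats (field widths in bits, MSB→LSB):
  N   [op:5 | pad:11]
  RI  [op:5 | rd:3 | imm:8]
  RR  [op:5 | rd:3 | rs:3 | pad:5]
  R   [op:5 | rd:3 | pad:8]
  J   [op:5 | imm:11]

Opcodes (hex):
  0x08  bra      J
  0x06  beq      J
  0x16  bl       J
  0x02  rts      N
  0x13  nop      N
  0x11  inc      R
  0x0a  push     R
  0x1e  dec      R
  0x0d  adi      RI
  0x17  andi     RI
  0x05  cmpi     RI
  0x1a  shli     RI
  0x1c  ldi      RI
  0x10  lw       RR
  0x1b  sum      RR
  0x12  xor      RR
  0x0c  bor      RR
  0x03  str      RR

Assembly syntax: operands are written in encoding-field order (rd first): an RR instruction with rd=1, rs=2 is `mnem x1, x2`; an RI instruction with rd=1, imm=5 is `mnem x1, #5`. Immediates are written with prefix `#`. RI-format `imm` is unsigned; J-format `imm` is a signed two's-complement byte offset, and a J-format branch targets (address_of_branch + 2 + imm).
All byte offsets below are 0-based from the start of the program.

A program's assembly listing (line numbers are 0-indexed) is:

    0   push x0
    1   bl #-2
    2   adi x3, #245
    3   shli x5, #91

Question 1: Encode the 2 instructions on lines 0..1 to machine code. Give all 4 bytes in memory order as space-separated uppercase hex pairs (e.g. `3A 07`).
50 00 B7 FE

0. push fields op=0xa:5|rd=0:3|pad=0:8 → word 5000h → 50 00
1. bl fields op=0x16:5|imm=-2:11 → word b7feh → b7 fe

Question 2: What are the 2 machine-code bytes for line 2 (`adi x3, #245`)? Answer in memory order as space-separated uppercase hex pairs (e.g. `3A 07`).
6B F5

2. adi fields op=0xd:5|rd=3:3|imm=245:8 → word 6bf5h → 6b f5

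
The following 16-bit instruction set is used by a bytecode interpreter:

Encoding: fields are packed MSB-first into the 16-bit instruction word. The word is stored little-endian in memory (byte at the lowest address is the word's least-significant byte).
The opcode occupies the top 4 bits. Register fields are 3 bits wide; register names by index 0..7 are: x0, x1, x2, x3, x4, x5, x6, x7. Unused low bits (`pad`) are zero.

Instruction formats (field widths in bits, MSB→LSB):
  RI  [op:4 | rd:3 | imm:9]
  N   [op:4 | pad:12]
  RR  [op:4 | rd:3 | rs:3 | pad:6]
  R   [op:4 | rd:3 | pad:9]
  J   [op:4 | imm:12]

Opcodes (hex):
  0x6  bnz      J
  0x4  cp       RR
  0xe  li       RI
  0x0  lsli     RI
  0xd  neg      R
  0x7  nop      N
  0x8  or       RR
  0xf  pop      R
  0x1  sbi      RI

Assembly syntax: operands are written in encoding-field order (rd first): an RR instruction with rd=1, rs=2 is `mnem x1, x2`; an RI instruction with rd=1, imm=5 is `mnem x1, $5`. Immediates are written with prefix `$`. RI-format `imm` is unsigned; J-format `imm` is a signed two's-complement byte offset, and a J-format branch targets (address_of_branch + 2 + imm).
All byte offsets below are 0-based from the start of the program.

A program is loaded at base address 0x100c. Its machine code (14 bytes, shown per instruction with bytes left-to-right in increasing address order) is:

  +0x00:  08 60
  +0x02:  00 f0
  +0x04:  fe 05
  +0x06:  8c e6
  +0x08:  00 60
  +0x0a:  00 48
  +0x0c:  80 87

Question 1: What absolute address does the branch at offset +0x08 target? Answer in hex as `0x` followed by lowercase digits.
0x1016

[08] 00 60 → 0x6000
  top 4b → 0x6 → bnz [J]
  [11:0] imm=0 = $0
  target = base 0x100c + off 0x08 + 2 + imm 0 = 0x1016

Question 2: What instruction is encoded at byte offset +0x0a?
cp x4, x0

off 0x0a: read 00 48 as little → 0x4800
  op=0x4800>>12=0x4 ⇒ cp (RR)
  rd: (w>>9)&0x7=0x4 → x4
  rs: (w>>6)&0x7=0x0 → x0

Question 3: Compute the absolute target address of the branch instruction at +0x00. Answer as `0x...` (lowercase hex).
[00] 08 60 → 0x6008
  top 4b → 0x6 → bnz [J]
  imm: (w>>0)&0xfff=0x8 → $8
  target = base 0x100c + off 0x00 + 2 + imm 8 = 0x1016

0x1016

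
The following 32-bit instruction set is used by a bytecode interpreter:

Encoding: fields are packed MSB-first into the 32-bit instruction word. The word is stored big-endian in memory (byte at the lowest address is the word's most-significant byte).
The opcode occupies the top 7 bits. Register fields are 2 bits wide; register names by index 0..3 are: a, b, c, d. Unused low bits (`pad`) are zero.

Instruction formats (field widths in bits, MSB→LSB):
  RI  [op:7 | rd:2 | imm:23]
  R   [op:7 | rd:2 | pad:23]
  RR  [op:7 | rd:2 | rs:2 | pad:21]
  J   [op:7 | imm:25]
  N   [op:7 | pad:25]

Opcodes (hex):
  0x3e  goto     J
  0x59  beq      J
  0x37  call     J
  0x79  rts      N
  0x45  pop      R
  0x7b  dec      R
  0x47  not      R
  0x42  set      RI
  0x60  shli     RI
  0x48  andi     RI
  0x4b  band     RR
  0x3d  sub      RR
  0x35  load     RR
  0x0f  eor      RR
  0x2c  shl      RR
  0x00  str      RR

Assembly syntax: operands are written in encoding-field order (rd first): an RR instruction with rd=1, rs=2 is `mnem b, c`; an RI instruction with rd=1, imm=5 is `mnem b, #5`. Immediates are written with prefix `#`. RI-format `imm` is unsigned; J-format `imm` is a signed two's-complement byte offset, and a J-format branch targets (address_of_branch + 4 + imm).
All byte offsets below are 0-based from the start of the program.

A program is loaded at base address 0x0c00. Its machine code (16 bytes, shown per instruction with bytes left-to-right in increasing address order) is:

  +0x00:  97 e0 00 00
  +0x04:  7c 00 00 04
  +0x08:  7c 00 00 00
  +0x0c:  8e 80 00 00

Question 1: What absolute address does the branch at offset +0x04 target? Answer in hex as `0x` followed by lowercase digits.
[04] 7c 00 00 04 → 0x7c000004
  op=0x7c000004>>25=0x3e ⇒ goto (J)
  [24:0] imm=4 = #4
  target = base 0x0c00 + off 0x04 + 4 + imm 4 = 0x0c0c

0x0c0c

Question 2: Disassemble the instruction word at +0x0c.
@+0c  big-endian(8e 80 00 00) = 0x8e800000
  opcode bits[31:25]=0x47: not/R
  [24:23] rd=1 = b

not b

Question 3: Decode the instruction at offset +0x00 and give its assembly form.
[00] 97 e0 00 00 → 0x97e00000
  top 7b → 0x4b → band [RR]
  rd: (w>>23)&0x3=0x3 → d
  rs: (w>>21)&0x3=0x3 → d

band d, d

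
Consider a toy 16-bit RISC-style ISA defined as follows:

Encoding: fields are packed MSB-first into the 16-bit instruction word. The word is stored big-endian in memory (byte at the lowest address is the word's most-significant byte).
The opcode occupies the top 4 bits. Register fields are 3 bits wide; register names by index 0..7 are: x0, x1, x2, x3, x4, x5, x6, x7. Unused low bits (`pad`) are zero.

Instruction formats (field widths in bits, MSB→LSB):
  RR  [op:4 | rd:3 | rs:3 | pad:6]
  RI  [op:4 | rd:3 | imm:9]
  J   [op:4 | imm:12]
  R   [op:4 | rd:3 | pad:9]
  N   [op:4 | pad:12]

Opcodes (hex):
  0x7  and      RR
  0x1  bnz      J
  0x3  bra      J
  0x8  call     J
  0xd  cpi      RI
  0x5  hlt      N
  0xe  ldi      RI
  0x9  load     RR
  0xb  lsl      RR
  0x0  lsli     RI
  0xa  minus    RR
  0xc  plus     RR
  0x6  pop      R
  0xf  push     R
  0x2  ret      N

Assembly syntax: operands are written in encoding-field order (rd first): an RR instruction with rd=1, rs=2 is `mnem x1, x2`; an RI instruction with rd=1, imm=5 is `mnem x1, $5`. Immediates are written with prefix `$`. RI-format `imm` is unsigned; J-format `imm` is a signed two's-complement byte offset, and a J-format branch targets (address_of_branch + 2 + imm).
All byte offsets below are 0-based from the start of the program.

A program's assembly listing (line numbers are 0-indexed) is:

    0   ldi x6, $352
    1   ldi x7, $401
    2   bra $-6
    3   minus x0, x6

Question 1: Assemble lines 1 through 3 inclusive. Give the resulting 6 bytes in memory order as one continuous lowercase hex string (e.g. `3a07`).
line 1 (ldi): pack op=0xe:4|rd=7:3|imm=401:9 = 0xef91; big→ ef 91
line 2 (bra): pack op=0x3:4|imm=-6:12 = 0x3ffa; big→ 3f fa
line 3 (minus): pack op=0xa:4|rd=0:3|rs=6:3|pad=0:6 = 0xa180; big→ a1 80

ef913ffaa180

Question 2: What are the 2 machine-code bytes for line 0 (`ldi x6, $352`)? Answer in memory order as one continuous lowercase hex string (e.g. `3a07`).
ed60

0. ldi fields op=0xe:4|rd=6:3|imm=352:9 → word ed60h → ed 60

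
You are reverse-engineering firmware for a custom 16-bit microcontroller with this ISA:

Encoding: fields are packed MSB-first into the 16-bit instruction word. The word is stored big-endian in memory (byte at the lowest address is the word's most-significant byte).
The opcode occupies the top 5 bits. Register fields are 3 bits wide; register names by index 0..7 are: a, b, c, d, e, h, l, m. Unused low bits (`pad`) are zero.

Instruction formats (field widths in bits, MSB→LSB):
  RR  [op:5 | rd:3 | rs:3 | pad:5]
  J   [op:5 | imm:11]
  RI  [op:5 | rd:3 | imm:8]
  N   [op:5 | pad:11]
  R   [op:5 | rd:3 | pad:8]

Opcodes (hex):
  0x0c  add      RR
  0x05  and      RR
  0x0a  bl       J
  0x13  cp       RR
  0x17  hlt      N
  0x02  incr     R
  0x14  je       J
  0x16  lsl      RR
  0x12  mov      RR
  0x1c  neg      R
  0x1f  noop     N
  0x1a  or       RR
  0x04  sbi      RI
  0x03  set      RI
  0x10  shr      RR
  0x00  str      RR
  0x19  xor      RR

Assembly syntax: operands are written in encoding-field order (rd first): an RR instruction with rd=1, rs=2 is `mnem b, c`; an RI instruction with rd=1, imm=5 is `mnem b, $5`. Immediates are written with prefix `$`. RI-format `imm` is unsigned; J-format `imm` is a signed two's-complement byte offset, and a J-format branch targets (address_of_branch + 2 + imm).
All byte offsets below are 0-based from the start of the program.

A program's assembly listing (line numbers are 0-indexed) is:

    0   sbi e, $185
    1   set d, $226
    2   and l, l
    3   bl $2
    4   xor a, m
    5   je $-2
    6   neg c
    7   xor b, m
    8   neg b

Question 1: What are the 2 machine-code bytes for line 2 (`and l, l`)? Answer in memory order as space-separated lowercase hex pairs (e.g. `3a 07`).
L2: and op=0x5:5|rd=6:3|rs=6:3|pad=0:5 ⇒ 0x2ec0 ⇒ big 2e c0

2e c0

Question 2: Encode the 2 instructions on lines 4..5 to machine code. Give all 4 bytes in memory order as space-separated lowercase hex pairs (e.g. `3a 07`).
4. xor fields op=0x19:5|rd=0:3|rs=7:3|pad=0:5 → word c8e0h → c8 e0
5. je fields op=0x14:5|imm=-2:11 → word a7feh → a7 fe

c8 e0 a7 fe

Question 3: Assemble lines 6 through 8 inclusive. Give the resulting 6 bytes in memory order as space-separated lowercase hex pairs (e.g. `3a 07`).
6. neg fields op=0x1c:5|rd=2:3|pad=0:8 → word e200h → e2 00
7. xor fields op=0x19:5|rd=1:3|rs=7:3|pad=0:5 → word c9e0h → c9 e0
8. neg fields op=0x1c:5|rd=1:3|pad=0:8 → word e100h → e1 00

e2 00 c9 e0 e1 00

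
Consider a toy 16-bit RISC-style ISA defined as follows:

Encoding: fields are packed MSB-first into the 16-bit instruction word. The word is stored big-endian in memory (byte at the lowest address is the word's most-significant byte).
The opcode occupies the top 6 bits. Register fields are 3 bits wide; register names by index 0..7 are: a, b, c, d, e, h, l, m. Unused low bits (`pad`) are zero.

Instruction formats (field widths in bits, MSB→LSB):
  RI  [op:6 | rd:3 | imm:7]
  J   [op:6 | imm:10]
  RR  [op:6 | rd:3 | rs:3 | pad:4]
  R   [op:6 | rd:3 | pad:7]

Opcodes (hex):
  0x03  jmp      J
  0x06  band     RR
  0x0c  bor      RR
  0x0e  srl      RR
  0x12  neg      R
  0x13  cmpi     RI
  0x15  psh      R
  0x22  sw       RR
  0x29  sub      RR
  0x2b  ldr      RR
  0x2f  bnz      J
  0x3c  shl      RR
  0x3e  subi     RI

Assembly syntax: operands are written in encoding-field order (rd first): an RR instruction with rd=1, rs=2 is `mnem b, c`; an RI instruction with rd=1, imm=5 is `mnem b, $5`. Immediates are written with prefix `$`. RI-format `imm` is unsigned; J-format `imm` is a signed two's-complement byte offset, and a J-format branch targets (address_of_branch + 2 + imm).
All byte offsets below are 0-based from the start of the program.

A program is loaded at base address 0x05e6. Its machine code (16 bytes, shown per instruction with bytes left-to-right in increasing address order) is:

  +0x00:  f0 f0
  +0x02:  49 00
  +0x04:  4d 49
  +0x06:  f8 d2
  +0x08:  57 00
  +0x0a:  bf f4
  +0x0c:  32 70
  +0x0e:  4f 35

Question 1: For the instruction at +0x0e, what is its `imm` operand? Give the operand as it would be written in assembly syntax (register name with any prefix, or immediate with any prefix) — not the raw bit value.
off 0x0e: read 4f 35 as big → 0x4f35
  op=0x4f35>>10=0x13 ⇒ cmpi (RI)
  [9:7] rd=6 = l
  [6:0] imm=53 = $53

$53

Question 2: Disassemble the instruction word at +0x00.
@+00  big-endian(f0 f0) = 0xf0f0
  op=0xf0f0>>10=0x3c ⇒ shl (RR)
  [9:7] rd=1 = b
  [6:4] rs=7 = m

shl b, m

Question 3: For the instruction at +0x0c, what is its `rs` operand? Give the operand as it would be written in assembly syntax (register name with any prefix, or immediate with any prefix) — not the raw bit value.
m

+0x0c: 32 70 ⇒ word 0x3270 (big)
  top 6b → 0xc → bor [RR]
  rd: (w>>7)&0x7=0x4 → e
  rs: (w>>4)&0x7=0x7 → m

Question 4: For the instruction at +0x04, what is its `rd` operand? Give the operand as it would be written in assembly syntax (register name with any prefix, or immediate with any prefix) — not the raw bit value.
c

[04] 4d 49 → 0x4d49
  opcode bits[15:10]=0x13: cmpi/RI
  rd@[9:7]=0x2 ⇒ c
  imm@[6:0]=0x49 ⇒ $73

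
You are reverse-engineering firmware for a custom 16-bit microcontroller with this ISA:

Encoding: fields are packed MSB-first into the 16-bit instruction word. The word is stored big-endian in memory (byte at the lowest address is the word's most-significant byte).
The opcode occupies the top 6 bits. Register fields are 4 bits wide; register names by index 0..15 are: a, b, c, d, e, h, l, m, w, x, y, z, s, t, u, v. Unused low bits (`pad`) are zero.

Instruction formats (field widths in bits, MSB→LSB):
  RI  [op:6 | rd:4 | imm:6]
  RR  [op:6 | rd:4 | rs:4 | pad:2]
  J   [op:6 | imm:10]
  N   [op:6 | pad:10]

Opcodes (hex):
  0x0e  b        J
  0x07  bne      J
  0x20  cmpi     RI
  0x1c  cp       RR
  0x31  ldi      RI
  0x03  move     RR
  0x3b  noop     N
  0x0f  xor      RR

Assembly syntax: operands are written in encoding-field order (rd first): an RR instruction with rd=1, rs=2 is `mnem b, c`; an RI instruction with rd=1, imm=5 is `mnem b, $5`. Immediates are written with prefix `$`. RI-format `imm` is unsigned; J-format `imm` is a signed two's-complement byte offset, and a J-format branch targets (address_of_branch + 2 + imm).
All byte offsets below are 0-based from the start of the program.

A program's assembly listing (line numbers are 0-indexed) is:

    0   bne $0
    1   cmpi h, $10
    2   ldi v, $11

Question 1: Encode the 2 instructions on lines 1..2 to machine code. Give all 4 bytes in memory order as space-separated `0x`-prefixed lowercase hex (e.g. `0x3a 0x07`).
0x81 0x4a 0xc7 0xcb

1. cmpi fields op=0x20:6|rd=5:4|imm=10:6 → word 814ah → 81 4a
2. ldi fields op=0x31:6|rd=15:4|imm=11:6 → word c7cbh → c7 cb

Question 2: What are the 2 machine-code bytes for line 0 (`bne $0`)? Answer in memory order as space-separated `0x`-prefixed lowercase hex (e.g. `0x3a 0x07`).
0x1c 0x00

L0: bne op=0x7:6|imm=0:10 ⇒ 0x1c00 ⇒ big 1c 00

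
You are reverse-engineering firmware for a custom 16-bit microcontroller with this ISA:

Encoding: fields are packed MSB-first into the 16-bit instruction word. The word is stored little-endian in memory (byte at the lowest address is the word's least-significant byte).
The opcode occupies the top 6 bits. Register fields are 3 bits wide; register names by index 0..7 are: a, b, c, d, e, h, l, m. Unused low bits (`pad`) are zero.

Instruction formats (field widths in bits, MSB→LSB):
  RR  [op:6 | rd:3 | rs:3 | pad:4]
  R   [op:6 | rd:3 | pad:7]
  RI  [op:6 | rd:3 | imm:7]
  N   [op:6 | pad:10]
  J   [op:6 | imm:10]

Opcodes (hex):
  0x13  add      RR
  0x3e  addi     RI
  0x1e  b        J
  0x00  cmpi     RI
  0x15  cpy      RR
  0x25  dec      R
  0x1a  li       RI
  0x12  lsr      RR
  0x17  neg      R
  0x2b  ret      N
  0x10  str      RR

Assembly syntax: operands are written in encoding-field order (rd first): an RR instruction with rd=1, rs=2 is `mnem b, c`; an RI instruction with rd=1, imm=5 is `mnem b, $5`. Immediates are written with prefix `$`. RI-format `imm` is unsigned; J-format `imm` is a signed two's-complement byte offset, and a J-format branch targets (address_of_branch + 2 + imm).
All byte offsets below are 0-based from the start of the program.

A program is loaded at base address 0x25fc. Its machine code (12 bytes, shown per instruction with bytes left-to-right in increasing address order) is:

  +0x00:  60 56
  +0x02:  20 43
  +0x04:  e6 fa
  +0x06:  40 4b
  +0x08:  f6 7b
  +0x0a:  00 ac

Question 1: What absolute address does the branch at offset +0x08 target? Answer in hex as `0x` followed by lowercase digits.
0x25fc

[08] f6 7b → 0x7bf6
  top 6b → 0x1e → b [J]
  [9:0] imm=1014 (s10→-10) = $-10
  target = base 0x25fc + off 0x08 + 2 + imm -10 = 0x25fc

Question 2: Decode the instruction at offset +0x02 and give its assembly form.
@+02  little-endian(20 43) = 0x4320
  top 6b → 0x10 → str [RR]
  rd: (w>>7)&0x7=0x6 → l
  rs: (w>>4)&0x7=0x2 → c

str l, c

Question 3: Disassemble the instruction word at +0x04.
[04] e6 fa → 0xfae6
  opcode bits[15:10]=0x3e: addi/RI
  rd: (w>>7)&0x7=0x5 → h
  imm: (w>>0)&0x7f=0x66 → $102

addi h, $102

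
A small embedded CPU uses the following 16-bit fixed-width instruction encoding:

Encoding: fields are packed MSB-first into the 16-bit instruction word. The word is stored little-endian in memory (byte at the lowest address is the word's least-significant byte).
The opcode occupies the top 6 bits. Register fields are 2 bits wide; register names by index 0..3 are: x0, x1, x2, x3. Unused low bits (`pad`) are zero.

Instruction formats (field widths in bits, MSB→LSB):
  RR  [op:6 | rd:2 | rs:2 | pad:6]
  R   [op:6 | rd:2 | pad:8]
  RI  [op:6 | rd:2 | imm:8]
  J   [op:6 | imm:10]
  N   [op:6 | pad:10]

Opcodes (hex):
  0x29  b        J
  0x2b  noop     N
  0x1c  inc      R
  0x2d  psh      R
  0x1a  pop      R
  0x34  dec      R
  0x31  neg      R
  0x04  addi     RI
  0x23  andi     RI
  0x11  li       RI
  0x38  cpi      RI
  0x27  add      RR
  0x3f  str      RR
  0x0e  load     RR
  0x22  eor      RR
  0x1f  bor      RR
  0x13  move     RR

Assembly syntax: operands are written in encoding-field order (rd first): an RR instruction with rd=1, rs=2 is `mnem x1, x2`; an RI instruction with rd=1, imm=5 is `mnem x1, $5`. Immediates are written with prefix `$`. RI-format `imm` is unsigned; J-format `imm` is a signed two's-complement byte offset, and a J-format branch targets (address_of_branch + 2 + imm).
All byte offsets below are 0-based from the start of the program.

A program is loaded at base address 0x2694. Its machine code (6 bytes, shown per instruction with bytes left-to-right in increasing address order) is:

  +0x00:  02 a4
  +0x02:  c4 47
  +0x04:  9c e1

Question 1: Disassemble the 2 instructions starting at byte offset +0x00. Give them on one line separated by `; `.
b $2; li x3, $196

off 0x00: read 02 a4 as little → 0xa402
  top 6b → 0x29 → b [J]
  imm: (w>>0)&0x3ff=0x2 → $2
off 0x02: read c4 47 as little → 0x47c4
  top 6b → 0x11 → li [RI]
  rd: (w>>8)&0x3=0x3 → x3
  imm: (w>>0)&0xff=0xc4 → $196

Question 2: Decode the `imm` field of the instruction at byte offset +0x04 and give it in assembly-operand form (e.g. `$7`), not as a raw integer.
[04] 9c e1 → 0xe19c
  opcode bits[15:10]=0x38: cpi/RI
  [9:8] rd=1 = x1
  [7:0] imm=156 = $156

$156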